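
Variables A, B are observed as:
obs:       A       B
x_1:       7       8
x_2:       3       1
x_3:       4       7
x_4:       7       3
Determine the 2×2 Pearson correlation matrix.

Step 1 — column means:
  mean(A) = (7 + 3 + 4 + 7) / 4 = 21/4 = 5.25
  mean(B) = (8 + 1 + 7 + 3) / 4 = 19/4 = 4.75

Step 2 — sample variances and covariances s[i,j] = (1/(n-1)) · Σ_k (x_{k,i} - mean_i) · (x_{k,j} - mean_j), with n-1 = 3:
  s[A,A] = ((1.75)·(1.75) + (-2.25)·(-2.25) + (-1.25)·(-1.25) + (1.75)·(1.75)) / 3 = 12.75/3 = 4.25
  s[A,B] = ((1.75)·(3.25) + (-2.25)·(-3.75) + (-1.25)·(2.25) + (1.75)·(-1.75)) / 3 = 8.25/3 = 2.75
  s[B,B] = ((3.25)·(3.25) + (-3.75)·(-3.75) + (2.25)·(2.25) + (-1.75)·(-1.75)) / 3 = 32.75/3 = 10.9167
  Sample standard deviations s_i = √(s[i,i]):
  s(A) = √(4.25) = 2.0616
  s(B) = √(10.9167) = 3.304

Step 3 — r_{ij} = s_{ij} / (s_i · s_j):
  r[A,A] = 1 (diagonal).
  r[A,B] = 2.75 / (2.0616 · 3.304) = 2.75 / 6.8114 = 0.4037
  r[B,B] = 1 (diagonal).

R is symmetric with unit diagonal. Assembling:

R = [[1, 0.4037],
 [0.4037, 1]]


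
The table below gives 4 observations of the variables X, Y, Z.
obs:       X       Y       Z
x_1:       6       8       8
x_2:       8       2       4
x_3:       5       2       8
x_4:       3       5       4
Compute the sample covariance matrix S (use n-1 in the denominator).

Step 1 — column means:
  mean(X) = (6 + 8 + 5 + 3) / 4 = 22/4 = 5.5
  mean(Y) = (8 + 2 + 2 + 5) / 4 = 17/4 = 4.25
  mean(Z) = (8 + 4 + 8 + 4) / 4 = 24/4 = 6

Step 2 — sample covariance S[i,j] = (1/(n-1)) · Σ_k (x_{k,i} - mean_i) · (x_{k,j} - mean_j), with n-1 = 3.
  S[X,X] = ((0.5)·(0.5) + (2.5)·(2.5) + (-0.5)·(-0.5) + (-2.5)·(-2.5)) / 3 = 13/3 = 4.3333
  S[X,Y] = ((0.5)·(3.75) + (2.5)·(-2.25) + (-0.5)·(-2.25) + (-2.5)·(0.75)) / 3 = -4.5/3 = -1.5
  S[X,Z] = ((0.5)·(2) + (2.5)·(-2) + (-0.5)·(2) + (-2.5)·(-2)) / 3 = 0/3 = 0
  S[Y,Y] = ((3.75)·(3.75) + (-2.25)·(-2.25) + (-2.25)·(-2.25) + (0.75)·(0.75)) / 3 = 24.75/3 = 8.25
  S[Y,Z] = ((3.75)·(2) + (-2.25)·(-2) + (-2.25)·(2) + (0.75)·(-2)) / 3 = 6/3 = 2
  S[Z,Z] = ((2)·(2) + (-2)·(-2) + (2)·(2) + (-2)·(-2)) / 3 = 16/3 = 5.3333

S is symmetric (S[j,i] = S[i,j]). Assembling:

S = [[4.3333, -1.5, 0],
 [-1.5, 8.25, 2],
 [0, 2, 5.3333]]


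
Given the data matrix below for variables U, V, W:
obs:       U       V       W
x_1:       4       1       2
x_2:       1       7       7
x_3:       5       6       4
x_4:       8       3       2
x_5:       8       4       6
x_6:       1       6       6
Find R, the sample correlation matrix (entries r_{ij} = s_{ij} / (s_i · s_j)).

Step 1 — column means:
  mean(U) = (4 + 1 + 5 + 8 + 8 + 1) / 6 = 27/6 = 4.5
  mean(V) = (1 + 7 + 6 + 3 + 4 + 6) / 6 = 27/6 = 4.5
  mean(W) = (2 + 7 + 4 + 2 + 6 + 6) / 6 = 27/6 = 4.5

Step 2 — sample variances and covariances s[i,j] = (1/(n-1)) · Σ_k (x_{k,i} - mean_i) · (x_{k,j} - mean_j), with n-1 = 5:
  s[U,U] = ((-0.5)·(-0.5) + (-3.5)·(-3.5) + (0.5)·(0.5) + (3.5)·(3.5) + (3.5)·(3.5) + (-3.5)·(-3.5)) / 5 = 49.5/5 = 9.9
  s[U,V] = ((-0.5)·(-3.5) + (-3.5)·(2.5) + (0.5)·(1.5) + (3.5)·(-1.5) + (3.5)·(-0.5) + (-3.5)·(1.5)) / 5 = -18.5/5 = -3.7
  s[U,W] = ((-0.5)·(-2.5) + (-3.5)·(2.5) + (0.5)·(-0.5) + (3.5)·(-2.5) + (3.5)·(1.5) + (-3.5)·(1.5)) / 5 = -16.5/5 = -3.3
  s[V,V] = ((-3.5)·(-3.5) + (2.5)·(2.5) + (1.5)·(1.5) + (-1.5)·(-1.5) + (-0.5)·(-0.5) + (1.5)·(1.5)) / 5 = 25.5/5 = 5.1
  s[V,W] = ((-3.5)·(-2.5) + (2.5)·(2.5) + (1.5)·(-0.5) + (-1.5)·(-2.5) + (-0.5)·(1.5) + (1.5)·(1.5)) / 5 = 19.5/5 = 3.9
  s[W,W] = ((-2.5)·(-2.5) + (2.5)·(2.5) + (-0.5)·(-0.5) + (-2.5)·(-2.5) + (1.5)·(1.5) + (1.5)·(1.5)) / 5 = 23.5/5 = 4.7
  Sample standard deviations s_i = √(s[i,i]):
  s(U) = √(9.9) = 3.1464
  s(V) = √(5.1) = 2.2583
  s(W) = √(4.7) = 2.1679

Step 3 — r_{ij} = s_{ij} / (s_i · s_j):
  r[U,U] = 1 (diagonal).
  r[U,V] = -3.7 / (3.1464 · 2.2583) = -3.7 / 7.1056 = -0.5207
  r[U,W] = -3.3 / (3.1464 · 2.1679) = -3.3 / 6.8213 = -0.4838
  r[V,V] = 1 (diagonal).
  r[V,W] = 3.9 / (2.2583 · 2.1679) = 3.9 / 4.8959 = 0.7966
  r[W,W] = 1 (diagonal).

R is symmetric with unit diagonal. Assembling:

R = [[1, -0.5207, -0.4838],
 [-0.5207, 1, 0.7966],
 [-0.4838, 0.7966, 1]]


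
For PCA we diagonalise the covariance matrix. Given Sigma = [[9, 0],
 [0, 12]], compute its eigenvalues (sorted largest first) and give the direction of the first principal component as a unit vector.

Step 1 — characteristic polynomial of 2×2 Sigma:
  det(Sigma - λI) = λ² - trace · λ + det = 0.
  trace = 9 + 12 = 21, det = 9·12 - (0)² = 108.
Step 2 — discriminant:
  Δ = trace² - 4·det = 441 - 432 = 9.
Step 3 — eigenvalues:
  λ = (trace ± √Δ)/2 = (21 ± 3)/2,
  λ_1 = 12,  λ_2 = 9.

Step 4 — unit eigenvector for λ_1: Sigma is diagonal, so its eigenvectors are the coordinate axes. λ_1 = 12 is the diagonal entry on the second coordinate axis, hence
  v_1 = (0, 1) (||v_1|| = 1).

λ_1 = 12,  λ_2 = 9;  v_1 ≈ (0, 1)


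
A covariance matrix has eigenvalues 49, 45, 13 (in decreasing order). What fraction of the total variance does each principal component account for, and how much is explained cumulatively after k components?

Step 1 — total variance = trace(Sigma) = Σ λ_i = 49 + 45 + 13 = 107.

Step 2 — fraction explained by component i = λ_i / Σ λ:
  PC1: 49/107 = 0.4579
  PC2: 45/107 = 0.4206
  PC3: 13/107 = 0.1215

Step 3 — cumulative fraction after k components = (λ_1 + ... + λ_k) / Σ λ:
  k = 1: 49/107 = 0.4579
  k = 2: (49 + 45)/107 = 94/107 = 0.8785
  k = 3: (49 + 45 + 13)/107 = 107/107 = 1

Summary (fraction, with percent):

explained: PC1 0.4579 (45.79%), PC2 0.4206 (42.06%), PC3 0.1215 (12.15%);  cumulative: 0.4579, 0.8785, 1


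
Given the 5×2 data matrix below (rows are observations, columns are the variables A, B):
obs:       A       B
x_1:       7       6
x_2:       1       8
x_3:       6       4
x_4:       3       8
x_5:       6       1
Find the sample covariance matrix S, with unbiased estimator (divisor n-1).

Step 1 — column means:
  mean(A) = (7 + 1 + 6 + 3 + 6) / 5 = 23/5 = 4.6
  mean(B) = (6 + 8 + 4 + 8 + 1) / 5 = 27/5 = 5.4

Step 2 — sample covariance S[i,j] = (1/(n-1)) · Σ_k (x_{k,i} - mean_i) · (x_{k,j} - mean_j), with n-1 = 4.
  S[A,A] = ((2.4)·(2.4) + (-3.6)·(-3.6) + (1.4)·(1.4) + (-1.6)·(-1.6) + (1.4)·(1.4)) / 4 = 25.2/4 = 6.3
  S[A,B] = ((2.4)·(0.6) + (-3.6)·(2.6) + (1.4)·(-1.4) + (-1.6)·(2.6) + (1.4)·(-4.4)) / 4 = -20.2/4 = -5.05
  S[B,B] = ((0.6)·(0.6) + (2.6)·(2.6) + (-1.4)·(-1.4) + (2.6)·(2.6) + (-4.4)·(-4.4)) / 4 = 35.2/4 = 8.8

S is symmetric (S[j,i] = S[i,j]). Assembling:

S = [[6.3, -5.05],
 [-5.05, 8.8]]


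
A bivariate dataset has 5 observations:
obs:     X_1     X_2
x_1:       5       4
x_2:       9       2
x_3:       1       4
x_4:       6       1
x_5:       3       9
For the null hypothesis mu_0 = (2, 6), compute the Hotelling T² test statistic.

Step 1 — sample mean vector:
  mean(X_1) = (5 + 9 + 1 + 6 + 3) / 5 = 24/5 = 4.8
  mean(X_2) = (4 + 2 + 4 + 1 + 9) / 5 = 20/5 = 4
  x̄ = (4.8, 4),  deviation x̄ - mu_0 = (4.8, 4) - (2, 6) = (2.8, -2).

Step 2 — sample covariance matrix, S[i,j] = (1/(n-1)) · Σ_k (x_{k,i} - mean_i) · (x_{k,j} - mean_j), divisor n-1 = 4:
  S[X_1,X_1] = ((0.2)·(0.2) + (4.2)·(4.2) + (-3.8)·(-3.8) + (1.2)·(1.2) + (-1.8)·(-1.8)) / 4 = 36.8/4 = 9.2
  S[X_1,X_2] = ((0.2)·(0) + (4.2)·(-2) + (-3.8)·(0) + (1.2)·(-3) + (-1.8)·(5)) / 4 = -21/4 = -5.25
  S[X_2,X_2] = ((0)·(0) + (-2)·(-2) + (0)·(0) + (-3)·(-3) + (5)·(5)) / 4 = 38/4 = 9.5
  S = [[9.2, -5.25],
 [-5.25, 9.5]].

Step 3 — invert S. det(S) = 9.2·9.5 - (-5.25)² = 59.8375.
  S^{-1} = (1/det) · [[d, -b], [-b, a]] = [[0.1588, 0.0877],
 [0.0877, 0.1537]].

Step 4 — quadratic form (x̄ - mu_0)^T · S^{-1} · (x̄ - mu_0):
  S^{-1} · (x̄ - mu_0) = (0.2691, -0.0618),
  (x̄ - mu_0)^T · [...] = (2.8)·(0.2691) + (-2)·(-0.0618) = 0.877.

Step 5 — scale by n: T² = 5 · 0.877 = 4.3852.

T² ≈ 4.3852


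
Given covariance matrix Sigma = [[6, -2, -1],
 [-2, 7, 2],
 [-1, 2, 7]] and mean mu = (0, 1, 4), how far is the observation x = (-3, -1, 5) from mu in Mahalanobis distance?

Step 1 — centre the observation: (x - mu) = (-3, -2, 1).

Step 2 — invert Sigma (cofactor / det for 3×3, or solve directly):
  Sigma^{-1} = [[0.1852, 0.0494, 0.0123],
 [0.0494, 0.1687, -0.0412],
 [0.0123, -0.0412, 0.1564]].

Step 3 — form the quadratic (x - mu)^T · Sigma^{-1} · (x - mu):
  Sigma^{-1} · (x - mu) = (-0.642, -0.5267, 0.2016).
  (x - mu)^T · [Sigma^{-1} · (x - mu)] = (-3)·(-0.642) + (-2)·(-0.5267) + (1)·(0.2016) = 3.1811.

Step 4 — take square root: d = √(3.1811) ≈ 1.7836.

d(x, mu) = √(3.1811) ≈ 1.7836


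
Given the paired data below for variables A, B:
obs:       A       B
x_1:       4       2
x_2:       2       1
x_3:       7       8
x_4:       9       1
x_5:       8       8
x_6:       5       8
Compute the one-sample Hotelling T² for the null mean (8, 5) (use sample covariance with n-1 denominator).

Step 1 — sample mean vector:
  mean(A) = (4 + 2 + 7 + 9 + 8 + 5) / 6 = 35/6 = 5.8333
  mean(B) = (2 + 1 + 8 + 1 + 8 + 8) / 6 = 28/6 = 4.6667
  x̄ = (5.8333, 4.6667),  deviation x̄ - mu_0 = (5.8333, 4.6667) - (8, 5) = (-2.1667, -0.3333).

Step 2 — sample covariance matrix, S[i,j] = (1/(n-1)) · Σ_k (x_{k,i} - mean_i) · (x_{k,j} - mean_j), divisor n-1 = 5:
  S[A,A] = ((-1.8333)·(-1.8333) + (-3.8333)·(-3.8333) + (1.1667)·(1.1667) + (3.1667)·(3.1667) + (2.1667)·(2.1667) + (-0.8333)·(-0.8333)) / 5 = 34.8333/5 = 6.9667
  S[A,B] = ((-1.8333)·(-2.6667) + (-3.8333)·(-3.6667) + (1.1667)·(3.3333) + (3.1667)·(-3.6667) + (2.1667)·(3.3333) + (-0.8333)·(3.3333)) / 5 = 15.6667/5 = 3.1333
  S[B,B] = ((-2.6667)·(-2.6667) + (-3.6667)·(-3.6667) + (3.3333)·(3.3333) + (-3.6667)·(-3.6667) + (3.3333)·(3.3333) + (3.3333)·(3.3333)) / 5 = 67.3333/5 = 13.4667
  S = [[6.9667, 3.1333],
 [3.1333, 13.4667]].

Step 3 — invert S. det(S) = 6.9667·13.4667 - (3.1333)² = 84.
  S^{-1} = (1/det) · [[d, -b], [-b, a]] = [[0.1603, -0.0373],
 [-0.0373, 0.0829]].

Step 4 — quadratic form (x̄ - mu_0)^T · S^{-1} · (x̄ - mu_0):
  S^{-1} · (x̄ - mu_0) = (-0.3349, 0.0532),
  (x̄ - mu_0)^T · [...] = (-2.1667)·(-0.3349) + (-0.3333)·(0.0532) = 0.7079.

Step 5 — scale by n: T² = 6 · 0.7079 = 4.2476.

T² ≈ 4.2476


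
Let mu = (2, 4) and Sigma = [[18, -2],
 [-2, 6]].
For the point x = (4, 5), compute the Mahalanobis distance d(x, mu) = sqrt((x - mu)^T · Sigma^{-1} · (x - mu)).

Step 1 — centre the observation: (x - mu) = (2, 1).

Step 2 — invert Sigma. det(Sigma) = 18·6 - (-2)² = 104.
  Sigma^{-1} = (1/det) · [[d, -b], [-b, a]] = [[0.0577, 0.0192],
 [0.0192, 0.1731]].

Step 3 — form the quadratic (x - mu)^T · Sigma^{-1} · (x - mu):
  Sigma^{-1} · (x - mu) = (0.1346, 0.2115).
  (x - mu)^T · [Sigma^{-1} · (x - mu)] = (2)·(0.1346) + (1)·(0.2115) = 0.4808.

Step 4 — take square root: d = √(0.4808) ≈ 0.6934.

d(x, mu) = √(0.4808) ≈ 0.6934


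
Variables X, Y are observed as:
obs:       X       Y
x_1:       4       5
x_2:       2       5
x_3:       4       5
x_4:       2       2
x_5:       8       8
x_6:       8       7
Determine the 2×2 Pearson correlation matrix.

Step 1 — column means:
  mean(X) = (4 + 2 + 4 + 2 + 8 + 8) / 6 = 28/6 = 4.6667
  mean(Y) = (5 + 5 + 5 + 2 + 8 + 7) / 6 = 32/6 = 5.3333

Step 2 — sample variances and covariances s[i,j] = (1/(n-1)) · Σ_k (x_{k,i} - mean_i) · (x_{k,j} - mean_j), with n-1 = 5:
  s[X,X] = ((-0.6667)·(-0.6667) + (-2.6667)·(-2.6667) + (-0.6667)·(-0.6667) + (-2.6667)·(-2.6667) + (3.3333)·(3.3333) + (3.3333)·(3.3333)) / 5 = 37.3333/5 = 7.4667
  s[X,Y] = ((-0.6667)·(-0.3333) + (-2.6667)·(-0.3333) + (-0.6667)·(-0.3333) + (-2.6667)·(-3.3333) + (3.3333)·(2.6667) + (3.3333)·(1.6667)) / 5 = 24.6667/5 = 4.9333
  s[Y,Y] = ((-0.3333)·(-0.3333) + (-0.3333)·(-0.3333) + (-0.3333)·(-0.3333) + (-3.3333)·(-3.3333) + (2.6667)·(2.6667) + (1.6667)·(1.6667)) / 5 = 21.3333/5 = 4.2667
  Sample standard deviations s_i = √(s[i,i]):
  s(X) = √(7.4667) = 2.7325
  s(Y) = √(4.2667) = 2.0656

Step 3 — r_{ij} = s_{ij} / (s_i · s_j):
  r[X,X] = 1 (diagonal).
  r[X,Y] = 4.9333 / (2.7325 · 2.0656) = 4.9333 / 5.6443 = 0.874
  r[Y,Y] = 1 (diagonal).

R is symmetric with unit diagonal. Assembling:

R = [[1, 0.874],
 [0.874, 1]]


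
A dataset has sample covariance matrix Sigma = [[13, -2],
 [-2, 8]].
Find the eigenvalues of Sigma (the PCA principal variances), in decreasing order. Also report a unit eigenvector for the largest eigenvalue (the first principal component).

Step 1 — characteristic polynomial of 2×2 Sigma:
  det(Sigma - λI) = λ² - trace · λ + det = 0.
  trace = 13 + 8 = 21, det = 13·8 - (-2)² = 100.
Step 2 — discriminant:
  Δ = trace² - 4·det = 441 - 400 = 41.
Step 3 — eigenvalues:
  λ = (trace ± √Δ)/2 = (21 ± 6.4031)/2,
  λ_1 = 13.7016,  λ_2 = 7.2984.

Step 4 — unit eigenvector for λ_1: solve (Sigma - λ_1 I)v = 0. First row:
  (13 - 13.7016)·v_x + (-2)·v_y = 0, i.e. (-0.7016)·v_x + (-2)·v_y = 0,
  so v ∝ (b, λ_1 - a) = (-2, 0.7016); multiply by -1 so the first entry is positive: u = (2, -0.7016).
  ||u|| = √((2)² + (-0.7016)²) = √(4.4922) ≈ 2.1195,
  v_1 = u/||u|| ≈ (0.9436, -0.331) (||v_1|| = 1).

λ_1 = 13.7016,  λ_2 = 7.2984;  v_1 ≈ (0.9436, -0.331)


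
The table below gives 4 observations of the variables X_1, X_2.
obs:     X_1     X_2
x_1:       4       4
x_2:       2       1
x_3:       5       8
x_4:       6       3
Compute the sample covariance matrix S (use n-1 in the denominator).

Step 1 — column means:
  mean(X_1) = (4 + 2 + 5 + 6) / 4 = 17/4 = 4.25
  mean(X_2) = (4 + 1 + 8 + 3) / 4 = 16/4 = 4

Step 2 — sample covariance S[i,j] = (1/(n-1)) · Σ_k (x_{k,i} - mean_i) · (x_{k,j} - mean_j), with n-1 = 3.
  S[X_1,X_1] = ((-0.25)·(-0.25) + (-2.25)·(-2.25) + (0.75)·(0.75) + (1.75)·(1.75)) / 3 = 8.75/3 = 2.9167
  S[X_1,X_2] = ((-0.25)·(0) + (-2.25)·(-3) + (0.75)·(4) + (1.75)·(-1)) / 3 = 8/3 = 2.6667
  S[X_2,X_2] = ((0)·(0) + (-3)·(-3) + (4)·(4) + (-1)·(-1)) / 3 = 26/3 = 8.6667

S is symmetric (S[j,i] = S[i,j]). Assembling:

S = [[2.9167, 2.6667],
 [2.6667, 8.6667]]


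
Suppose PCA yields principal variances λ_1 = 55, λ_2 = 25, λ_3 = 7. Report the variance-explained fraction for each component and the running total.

Step 1 — total variance = trace(Sigma) = Σ λ_i = 55 + 25 + 7 = 87.

Step 2 — fraction explained by component i = λ_i / Σ λ:
  PC1: 55/87 = 0.6322
  PC2: 25/87 = 0.2874
  PC3: 7/87 = 0.0805

Step 3 — cumulative fraction after k components = (λ_1 + ... + λ_k) / Σ λ:
  k = 1: 55/87 = 0.6322
  k = 2: (55 + 25)/87 = 80/87 = 0.9195
  k = 3: (55 + 25 + 7)/87 = 87/87 = 1

Summary (fraction, with percent):

explained: PC1 0.6322 (63.22%), PC2 0.2874 (28.74%), PC3 0.0805 (8.05%);  cumulative: 0.6322, 0.9195, 1


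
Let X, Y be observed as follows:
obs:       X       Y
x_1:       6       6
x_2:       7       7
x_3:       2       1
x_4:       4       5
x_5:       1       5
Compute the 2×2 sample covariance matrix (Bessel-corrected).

Step 1 — column means:
  mean(X) = (6 + 7 + 2 + 4 + 1) / 5 = 20/5 = 4
  mean(Y) = (6 + 7 + 1 + 5 + 5) / 5 = 24/5 = 4.8

Step 2 — sample covariance S[i,j] = (1/(n-1)) · Σ_k (x_{k,i} - mean_i) · (x_{k,j} - mean_j), with n-1 = 4.
  S[X,X] = ((2)·(2) + (3)·(3) + (-2)·(-2) + (0)·(0) + (-3)·(-3)) / 4 = 26/4 = 6.5
  S[X,Y] = ((2)·(1.2) + (3)·(2.2) + (-2)·(-3.8) + (0)·(0.2) + (-3)·(0.2)) / 4 = 16/4 = 4
  S[Y,Y] = ((1.2)·(1.2) + (2.2)·(2.2) + (-3.8)·(-3.8) + (0.2)·(0.2) + (0.2)·(0.2)) / 4 = 20.8/4 = 5.2

S is symmetric (S[j,i] = S[i,j]). Assembling:

S = [[6.5, 4],
 [4, 5.2]]


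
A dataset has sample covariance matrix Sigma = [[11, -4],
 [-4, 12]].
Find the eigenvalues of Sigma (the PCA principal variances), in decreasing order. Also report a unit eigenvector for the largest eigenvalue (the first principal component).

Step 1 — characteristic polynomial of 2×2 Sigma:
  det(Sigma - λI) = λ² - trace · λ + det = 0.
  trace = 11 + 12 = 23, det = 11·12 - (-4)² = 116.
Step 2 — discriminant:
  Δ = trace² - 4·det = 529 - 464 = 65.
Step 3 — eigenvalues:
  λ = (trace ± √Δ)/2 = (23 ± 8.0623)/2,
  λ_1 = 15.5311,  λ_2 = 7.4689.

Step 4 — unit eigenvector for λ_1: solve (Sigma - λ_1 I)v = 0. First row:
  (11 - 15.5311)·v_x + (-4)·v_y = 0, i.e. (-4.5311)·v_x + (-4)·v_y = 0,
  so v ∝ (b, λ_1 - a) = (-4, 4.5311); multiply by -1 so the first entry is positive: u = (4, -4.5311).
  ||u|| = √((4)² + (-4.5311)²) = √(36.5311) ≈ 6.0441,
  v_1 = u/||u|| ≈ (0.6618, -0.7497) (||v_1|| = 1).

λ_1 = 15.5311,  λ_2 = 7.4689;  v_1 ≈ (0.6618, -0.7497)


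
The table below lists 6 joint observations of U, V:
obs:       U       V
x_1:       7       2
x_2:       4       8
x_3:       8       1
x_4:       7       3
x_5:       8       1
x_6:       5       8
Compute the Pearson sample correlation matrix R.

Step 1 — column means:
  mean(U) = (7 + 4 + 8 + 7 + 8 + 5) / 6 = 39/6 = 6.5
  mean(V) = (2 + 8 + 1 + 3 + 1 + 8) / 6 = 23/6 = 3.8333

Step 2 — sample variances and covariances s[i,j] = (1/(n-1)) · Σ_k (x_{k,i} - mean_i) · (x_{k,j} - mean_j), with n-1 = 5:
  s[U,U] = ((0.5)·(0.5) + (-2.5)·(-2.5) + (1.5)·(1.5) + (0.5)·(0.5) + (1.5)·(1.5) + (-1.5)·(-1.5)) / 5 = 13.5/5 = 2.7
  s[U,V] = ((0.5)·(-1.8333) + (-2.5)·(4.1667) + (1.5)·(-2.8333) + (0.5)·(-0.8333) + (1.5)·(-2.8333) + (-1.5)·(4.1667)) / 5 = -26.5/5 = -5.3
  s[V,V] = ((-1.8333)·(-1.8333) + (4.1667)·(4.1667) + (-2.8333)·(-2.8333) + (-0.8333)·(-0.8333) + (-2.8333)·(-2.8333) + (4.1667)·(4.1667)) / 5 = 54.8333/5 = 10.9667
  Sample standard deviations s_i = √(s[i,i]):
  s(U) = √(2.7) = 1.6432
  s(V) = √(10.9667) = 3.3116

Step 3 — r_{ij} = s_{ij} / (s_i · s_j):
  r[U,U] = 1 (diagonal).
  r[U,V] = -5.3 / (1.6432 · 3.3116) = -5.3 / 5.4415 = -0.974
  r[V,V] = 1 (diagonal).

R is symmetric with unit diagonal. Assembling:

R = [[1, -0.974],
 [-0.974, 1]]


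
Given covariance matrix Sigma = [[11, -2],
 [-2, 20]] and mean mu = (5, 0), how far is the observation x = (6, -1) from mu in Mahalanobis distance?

Step 1 — centre the observation: (x - mu) = (1, -1).

Step 2 — invert Sigma. det(Sigma) = 11·20 - (-2)² = 216.
  Sigma^{-1} = (1/det) · [[d, -b], [-b, a]] = [[0.0926, 0.0093],
 [0.0093, 0.0509]].

Step 3 — form the quadratic (x - mu)^T · Sigma^{-1} · (x - mu):
  Sigma^{-1} · (x - mu) = (0.0833, -0.0417).
  (x - mu)^T · [Sigma^{-1} · (x - mu)] = (1)·(0.0833) + (-1)·(-0.0417) = 0.125.

Step 4 — take square root: d = √(0.125) ≈ 0.3536.

d(x, mu) = √(0.125) ≈ 0.3536


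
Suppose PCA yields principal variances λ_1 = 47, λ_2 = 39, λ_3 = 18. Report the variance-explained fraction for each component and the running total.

Step 1 — total variance = trace(Sigma) = Σ λ_i = 47 + 39 + 18 = 104.

Step 2 — fraction explained by component i = λ_i / Σ λ:
  PC1: 47/104 = 0.4519
  PC2: 39/104 = 0.375
  PC3: 18/104 = 0.1731

Step 3 — cumulative fraction after k components = (λ_1 + ... + λ_k) / Σ λ:
  k = 1: 47/104 = 0.4519
  k = 2: (47 + 39)/104 = 86/104 = 0.8269
  k = 3: (47 + 39 + 18)/104 = 104/104 = 1

Summary (fraction, with percent):

explained: PC1 0.4519 (45.19%), PC2 0.375 (37.5%), PC3 0.1731 (17.31%);  cumulative: 0.4519, 0.8269, 1


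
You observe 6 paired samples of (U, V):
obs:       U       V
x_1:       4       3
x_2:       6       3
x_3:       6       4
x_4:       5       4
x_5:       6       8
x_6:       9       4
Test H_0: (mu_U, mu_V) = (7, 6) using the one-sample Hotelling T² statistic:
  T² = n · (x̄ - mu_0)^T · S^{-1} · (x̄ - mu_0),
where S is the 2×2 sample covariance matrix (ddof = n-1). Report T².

Step 1 — sample mean vector:
  mean(U) = (4 + 6 + 6 + 5 + 6 + 9) / 6 = 36/6 = 6
  mean(V) = (3 + 3 + 4 + 4 + 8 + 4) / 6 = 26/6 = 4.3333
  x̄ = (6, 4.3333),  deviation x̄ - mu_0 = (6, 4.3333) - (7, 6) = (-1, -1.6667).

Step 2 — sample covariance matrix, S[i,j] = (1/(n-1)) · Σ_k (x_{k,i} - mean_i) · (x_{k,j} - mean_j), divisor n-1 = 5:
  S[U,U] = ((-2)·(-2) + (0)·(0) + (0)·(0) + (-1)·(-1) + (0)·(0) + (3)·(3)) / 5 = 14/5 = 2.8
  S[U,V] = ((-2)·(-1.3333) + (0)·(-1.3333) + (0)·(-0.3333) + (-1)·(-0.3333) + (0)·(3.6667) + (3)·(-0.3333)) / 5 = 2/5 = 0.4
  S[V,V] = ((-1.3333)·(-1.3333) + (-1.3333)·(-1.3333) + (-0.3333)·(-0.3333) + (-0.3333)·(-0.3333) + (3.6667)·(3.6667) + (-0.3333)·(-0.3333)) / 5 = 17.3333/5 = 3.4667
  S = [[2.8, 0.4],
 [0.4, 3.4667]].

Step 3 — invert S. det(S) = 2.8·3.4667 - (0.4)² = 9.5467.
  S^{-1} = (1/det) · [[d, -b], [-b, a]] = [[0.3631, -0.0419],
 [-0.0419, 0.2933]].

Step 4 — quadratic form (x̄ - mu_0)^T · S^{-1} · (x̄ - mu_0):
  S^{-1} · (x̄ - mu_0) = (-0.2933, -0.4469),
  (x̄ - mu_0)^T · [...] = (-1)·(-0.2933) + (-1.6667)·(-0.4469) = 1.0382.

Step 5 — scale by n: T² = 6 · 1.0382 = 6.2291.

T² ≈ 6.2291


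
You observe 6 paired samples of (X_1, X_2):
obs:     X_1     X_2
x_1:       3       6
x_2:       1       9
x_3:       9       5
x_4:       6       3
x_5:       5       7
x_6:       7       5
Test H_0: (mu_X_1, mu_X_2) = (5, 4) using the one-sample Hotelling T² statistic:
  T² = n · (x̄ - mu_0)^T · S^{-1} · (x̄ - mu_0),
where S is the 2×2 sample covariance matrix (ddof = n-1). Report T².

Step 1 — sample mean vector:
  mean(X_1) = (3 + 1 + 9 + 6 + 5 + 7) / 6 = 31/6 = 5.1667
  mean(X_2) = (6 + 9 + 5 + 3 + 7 + 5) / 6 = 35/6 = 5.8333
  x̄ = (5.1667, 5.8333),  deviation x̄ - mu_0 = (5.1667, 5.8333) - (5, 4) = (0.1667, 1.8333).

Step 2 — sample covariance matrix, S[i,j] = (1/(n-1)) · Σ_k (x_{k,i} - mean_i) · (x_{k,j} - mean_j), divisor n-1 = 5:
  S[X_1,X_1] = ((-2.1667)·(-2.1667) + (-4.1667)·(-4.1667) + (3.8333)·(3.8333) + (0.8333)·(0.8333) + (-0.1667)·(-0.1667) + (1.8333)·(1.8333)) / 5 = 40.8333/5 = 8.1667
  S[X_1,X_2] = ((-2.1667)·(0.1667) + (-4.1667)·(3.1667) + (3.8333)·(-0.8333) + (0.8333)·(-2.8333) + (-0.1667)·(1.1667) + (1.8333)·(-0.8333)) / 5 = -20.8333/5 = -4.1667
  S[X_2,X_2] = ((0.1667)·(0.1667) + (3.1667)·(3.1667) + (-0.8333)·(-0.8333) + (-2.8333)·(-2.8333) + (1.1667)·(1.1667) + (-0.8333)·(-0.8333)) / 5 = 20.8333/5 = 4.1667
  S = [[8.1667, -4.1667],
 [-4.1667, 4.1667]].

Step 3 — invert S. det(S) = 8.1667·4.1667 - (-4.1667)² = 16.6667.
  S^{-1} = (1/det) · [[d, -b], [-b, a]] = [[0.25, 0.25],
 [0.25, 0.49]].

Step 4 — quadratic form (x̄ - mu_0)^T · S^{-1} · (x̄ - mu_0):
  S^{-1} · (x̄ - mu_0) = (0.5, 0.94),
  (x̄ - mu_0)^T · [...] = (0.1667)·(0.5) + (1.8333)·(0.94) = 1.8067.

Step 5 — scale by n: T² = 6 · 1.8067 = 10.84.

T² ≈ 10.84


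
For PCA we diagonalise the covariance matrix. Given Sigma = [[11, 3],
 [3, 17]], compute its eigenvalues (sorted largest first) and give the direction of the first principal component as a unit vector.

Step 1 — characteristic polynomial of 2×2 Sigma:
  det(Sigma - λI) = λ² - trace · λ + det = 0.
  trace = 11 + 17 = 28, det = 11·17 - (3)² = 178.
Step 2 — discriminant:
  Δ = trace² - 4·det = 784 - 712 = 72.
Step 3 — eigenvalues:
  λ = (trace ± √Δ)/2 = (28 ± 8.4853)/2,
  λ_1 = 18.2426,  λ_2 = 9.7574.

Step 4 — unit eigenvector for λ_1: solve (Sigma - λ_1 I)v = 0. First row:
  (11 - 18.2426)·v_x + (3)·v_y = 0, i.e. (-7.2426)·v_x + (3)·v_y = 0,
  so v ∝ (b, λ_1 - a) = (3, 7.2426) = u.
  ||u|| = √((3)² + (7.2426)²) = √(61.4558) ≈ 7.8394,
  v_1 = u/||u|| ≈ (0.3827, 0.9239) (||v_1|| = 1).

λ_1 = 18.2426,  λ_2 = 9.7574;  v_1 ≈ (0.3827, 0.9239)


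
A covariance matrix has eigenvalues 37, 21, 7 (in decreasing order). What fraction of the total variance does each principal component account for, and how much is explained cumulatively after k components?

Step 1 — total variance = trace(Sigma) = Σ λ_i = 37 + 21 + 7 = 65.

Step 2 — fraction explained by component i = λ_i / Σ λ:
  PC1: 37/65 = 0.5692
  PC2: 21/65 = 0.3231
  PC3: 7/65 = 0.1077

Step 3 — cumulative fraction after k components = (λ_1 + ... + λ_k) / Σ λ:
  k = 1: 37/65 = 0.5692
  k = 2: (37 + 21)/65 = 58/65 = 0.8923
  k = 3: (37 + 21 + 7)/65 = 65/65 = 1

Summary (fraction, with percent):

explained: PC1 0.5692 (56.92%), PC2 0.3231 (32.31%), PC3 0.1077 (10.77%);  cumulative: 0.5692, 0.8923, 1


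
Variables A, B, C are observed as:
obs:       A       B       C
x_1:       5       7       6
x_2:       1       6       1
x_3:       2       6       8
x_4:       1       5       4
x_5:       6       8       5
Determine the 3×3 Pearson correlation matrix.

Step 1 — column means:
  mean(A) = (5 + 1 + 2 + 1 + 6) / 5 = 15/5 = 3
  mean(B) = (7 + 6 + 6 + 5 + 8) / 5 = 32/5 = 6.4
  mean(C) = (6 + 1 + 8 + 4 + 5) / 5 = 24/5 = 4.8

Step 2 — sample variances and covariances s[i,j] = (1/(n-1)) · Σ_k (x_{k,i} - mean_i) · (x_{k,j} - mean_j), with n-1 = 4:
  s[A,A] = ((2)·(2) + (-2)·(-2) + (-1)·(-1) + (-2)·(-2) + (3)·(3)) / 4 = 22/4 = 5.5
  s[A,B] = ((2)·(0.6) + (-2)·(-0.4) + (-1)·(-0.4) + (-2)·(-1.4) + (3)·(1.6)) / 4 = 10/4 = 2.5
  s[A,C] = ((2)·(1.2) + (-2)·(-3.8) + (-1)·(3.2) + (-2)·(-0.8) + (3)·(0.2)) / 4 = 9/4 = 2.25
  s[B,B] = ((0.6)·(0.6) + (-0.4)·(-0.4) + (-0.4)·(-0.4) + (-1.4)·(-1.4) + (1.6)·(1.6)) / 4 = 5.2/4 = 1.3
  s[B,C] = ((0.6)·(1.2) + (-0.4)·(-3.8) + (-0.4)·(3.2) + (-1.4)·(-0.8) + (1.6)·(0.2)) / 4 = 2.4/4 = 0.6
  s[C,C] = ((1.2)·(1.2) + (-3.8)·(-3.8) + (3.2)·(3.2) + (-0.8)·(-0.8) + (0.2)·(0.2)) / 4 = 26.8/4 = 6.7
  Sample standard deviations s_i = √(s[i,i]):
  s(A) = √(5.5) = 2.3452
  s(B) = √(1.3) = 1.1402
  s(C) = √(6.7) = 2.5884

Step 3 — r_{ij} = s_{ij} / (s_i · s_j):
  r[A,A] = 1 (diagonal).
  r[A,B] = 2.5 / (2.3452 · 1.1402) = 2.5 / 2.6739 = 0.9349
  r[A,C] = 2.25 / (2.3452 · 2.5884) = 2.25 / 6.0704 = 0.3706
  r[B,B] = 1 (diagonal).
  r[B,C] = 0.6 / (1.1402 · 2.5884) = 0.6 / 2.9513 = 0.2033
  r[C,C] = 1 (diagonal).

R is symmetric with unit diagonal. Assembling:

R = [[1, 0.9349, 0.3706],
 [0.9349, 1, 0.2033],
 [0.3706, 0.2033, 1]]


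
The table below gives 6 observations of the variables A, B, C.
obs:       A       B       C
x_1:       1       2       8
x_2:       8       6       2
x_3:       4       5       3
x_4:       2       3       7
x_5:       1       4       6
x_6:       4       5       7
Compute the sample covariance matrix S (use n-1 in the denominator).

Step 1 — column means:
  mean(A) = (1 + 8 + 4 + 2 + 1 + 4) / 6 = 20/6 = 3.3333
  mean(B) = (2 + 6 + 5 + 3 + 4 + 5) / 6 = 25/6 = 4.1667
  mean(C) = (8 + 2 + 3 + 7 + 6 + 7) / 6 = 33/6 = 5.5

Step 2 — sample covariance S[i,j] = (1/(n-1)) · Σ_k (x_{k,i} - mean_i) · (x_{k,j} - mean_j), with n-1 = 5.
  S[A,A] = ((-2.3333)·(-2.3333) + (4.6667)·(4.6667) + (0.6667)·(0.6667) + (-1.3333)·(-1.3333) + (-2.3333)·(-2.3333) + (0.6667)·(0.6667)) / 5 = 35.3333/5 = 7.0667
  S[A,B] = ((-2.3333)·(-2.1667) + (4.6667)·(1.8333) + (0.6667)·(0.8333) + (-1.3333)·(-1.1667) + (-2.3333)·(-0.1667) + (0.6667)·(0.8333)) / 5 = 16.6667/5 = 3.3333
  S[A,C] = ((-2.3333)·(2.5) + (4.6667)·(-3.5) + (0.6667)·(-2.5) + (-1.3333)·(1.5) + (-2.3333)·(0.5) + (0.6667)·(1.5)) / 5 = -26/5 = -5.2
  S[B,B] = ((-2.1667)·(-2.1667) + (1.8333)·(1.8333) + (0.8333)·(0.8333) + (-1.1667)·(-1.1667) + (-0.1667)·(-0.1667) + (0.8333)·(0.8333)) / 5 = 10.8333/5 = 2.1667
  S[B,C] = ((-2.1667)·(2.5) + (1.8333)·(-3.5) + (0.8333)·(-2.5) + (-1.1667)·(1.5) + (-0.1667)·(0.5) + (0.8333)·(1.5)) / 5 = -14.5/5 = -2.9
  S[C,C] = ((2.5)·(2.5) + (-3.5)·(-3.5) + (-2.5)·(-2.5) + (1.5)·(1.5) + (0.5)·(0.5) + (1.5)·(1.5)) / 5 = 29.5/5 = 5.9

S is symmetric (S[j,i] = S[i,j]). Assembling:

S = [[7.0667, 3.3333, -5.2],
 [3.3333, 2.1667, -2.9],
 [-5.2, -2.9, 5.9]]


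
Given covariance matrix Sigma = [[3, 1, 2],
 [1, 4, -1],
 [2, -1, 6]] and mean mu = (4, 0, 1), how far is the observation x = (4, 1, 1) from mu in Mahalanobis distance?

Step 1 — centre the observation: (x - mu) = (0, 1, 0).

Step 2 — invert Sigma (cofactor / det for 3×3, or solve directly):
  Sigma^{-1} = [[0.5349, -0.186, -0.2093],
 [-0.186, 0.3256, 0.1163],
 [-0.2093, 0.1163, 0.2558]].

Step 3 — form the quadratic (x - mu)^T · Sigma^{-1} · (x - mu):
  Sigma^{-1} · (x - mu) = (-0.186, 0.3256, 0.1163).
  (x - mu)^T · [Sigma^{-1} · (x - mu)] = (0)·(-0.186) + (1)·(0.3256) + (0)·(0.1163) = 0.3256.

Step 4 — take square root: d = √(0.3256) ≈ 0.5706.

d(x, mu) = √(0.3256) ≈ 0.5706


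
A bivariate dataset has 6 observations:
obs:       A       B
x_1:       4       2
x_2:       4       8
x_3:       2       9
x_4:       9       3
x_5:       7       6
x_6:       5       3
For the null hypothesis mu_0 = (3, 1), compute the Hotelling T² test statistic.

Step 1 — sample mean vector:
  mean(A) = (4 + 4 + 2 + 9 + 7 + 5) / 6 = 31/6 = 5.1667
  mean(B) = (2 + 8 + 9 + 3 + 6 + 3) / 6 = 31/6 = 5.1667
  x̄ = (5.1667, 5.1667),  deviation x̄ - mu_0 = (5.1667, 5.1667) - (3, 1) = (2.1667, 4.1667).

Step 2 — sample covariance matrix, S[i,j] = (1/(n-1)) · Σ_k (x_{k,i} - mean_i) · (x_{k,j} - mean_j), divisor n-1 = 5:
  S[A,A] = ((-1.1667)·(-1.1667) + (-1.1667)·(-1.1667) + (-3.1667)·(-3.1667) + (3.8333)·(3.8333) + (1.8333)·(1.8333) + (-0.1667)·(-0.1667)) / 5 = 30.8333/5 = 6.1667
  S[A,B] = ((-1.1667)·(-3.1667) + (-1.1667)·(2.8333) + (-3.1667)·(3.8333) + (3.8333)·(-2.1667) + (1.8333)·(0.8333) + (-0.1667)·(-2.1667)) / 5 = -18.1667/5 = -3.6333
  S[B,B] = ((-3.1667)·(-3.1667) + (2.8333)·(2.8333) + (3.8333)·(3.8333) + (-2.1667)·(-2.1667) + (0.8333)·(0.8333) + (-2.1667)·(-2.1667)) / 5 = 42.8333/5 = 8.5667
  S = [[6.1667, -3.6333],
 [-3.6333, 8.5667]].

Step 3 — invert S. det(S) = 6.1667·8.5667 - (-3.6333)² = 39.6267.
  S^{-1} = (1/det) · [[d, -b], [-b, a]] = [[0.2162, 0.0917],
 [0.0917, 0.1556]].

Step 4 — quadratic form (x̄ - mu_0)^T · S^{-1} · (x̄ - mu_0):
  S^{-1} · (x̄ - mu_0) = (0.8504, 0.8471),
  (x̄ - mu_0)^T · [...] = (2.1667)·(0.8504) + (4.1667)·(0.8471) = 5.3721.

Step 5 — scale by n: T² = 6 · 5.3721 = 32.2325.

T² ≈ 32.2325


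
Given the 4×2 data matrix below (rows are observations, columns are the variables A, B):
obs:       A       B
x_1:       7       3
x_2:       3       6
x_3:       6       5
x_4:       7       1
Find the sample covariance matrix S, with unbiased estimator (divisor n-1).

Step 1 — column means:
  mean(A) = (7 + 3 + 6 + 7) / 4 = 23/4 = 5.75
  mean(B) = (3 + 6 + 5 + 1) / 4 = 15/4 = 3.75

Step 2 — sample covariance S[i,j] = (1/(n-1)) · Σ_k (x_{k,i} - mean_i) · (x_{k,j} - mean_j), with n-1 = 3.
  S[A,A] = ((1.25)·(1.25) + (-2.75)·(-2.75) + (0.25)·(0.25) + (1.25)·(1.25)) / 3 = 10.75/3 = 3.5833
  S[A,B] = ((1.25)·(-0.75) + (-2.75)·(2.25) + (0.25)·(1.25) + (1.25)·(-2.75)) / 3 = -10.25/3 = -3.4167
  S[B,B] = ((-0.75)·(-0.75) + (2.25)·(2.25) + (1.25)·(1.25) + (-2.75)·(-2.75)) / 3 = 14.75/3 = 4.9167

S is symmetric (S[j,i] = S[i,j]). Assembling:

S = [[3.5833, -3.4167],
 [-3.4167, 4.9167]]


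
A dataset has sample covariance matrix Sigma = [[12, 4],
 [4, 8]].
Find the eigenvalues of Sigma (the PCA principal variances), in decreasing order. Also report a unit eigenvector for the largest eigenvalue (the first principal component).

Step 1 — characteristic polynomial of 2×2 Sigma:
  det(Sigma - λI) = λ² - trace · λ + det = 0.
  trace = 12 + 8 = 20, det = 12·8 - (4)² = 80.
Step 2 — discriminant:
  Δ = trace² - 4·det = 400 - 320 = 80.
Step 3 — eigenvalues:
  λ = (trace ± √Δ)/2 = (20 ± 8.9443)/2,
  λ_1 = 14.4721,  λ_2 = 5.5279.

Step 4 — unit eigenvector for λ_1: solve (Sigma - λ_1 I)v = 0. First row:
  (12 - 14.4721)·v_x + (4)·v_y = 0, i.e. (-2.4721)·v_x + (4)·v_y = 0,
  so v ∝ (b, λ_1 - a) = (4, 2.4721) = u.
  ||u|| = √((4)² + (2.4721)²) = √(22.1115) ≈ 4.7023,
  v_1 = u/||u|| ≈ (0.8507, 0.5257) (||v_1|| = 1).

λ_1 = 14.4721,  λ_2 = 5.5279;  v_1 ≈ (0.8507, 0.5257)


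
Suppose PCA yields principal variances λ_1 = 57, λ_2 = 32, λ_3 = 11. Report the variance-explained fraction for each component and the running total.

Step 1 — total variance = trace(Sigma) = Σ λ_i = 57 + 32 + 11 = 100.

Step 2 — fraction explained by component i = λ_i / Σ λ:
  PC1: 57/100 = 0.57
  PC2: 32/100 = 0.32
  PC3: 11/100 = 0.11

Step 3 — cumulative fraction after k components = (λ_1 + ... + λ_k) / Σ λ:
  k = 1: 57/100 = 0.57
  k = 2: (57 + 32)/100 = 89/100 = 0.89
  k = 3: (57 + 32 + 11)/100 = 100/100 = 1

Summary (fraction, with percent):

explained: PC1 0.57 (57%), PC2 0.32 (32%), PC3 0.11 (11%);  cumulative: 0.57, 0.89, 1


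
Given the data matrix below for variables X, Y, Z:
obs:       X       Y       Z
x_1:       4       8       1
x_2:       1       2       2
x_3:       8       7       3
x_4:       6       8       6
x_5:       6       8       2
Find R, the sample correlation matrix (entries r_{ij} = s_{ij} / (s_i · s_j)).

Step 1 — column means:
  mean(X) = (4 + 1 + 8 + 6 + 6) / 5 = 25/5 = 5
  mean(Y) = (8 + 2 + 7 + 8 + 8) / 5 = 33/5 = 6.6
  mean(Z) = (1 + 2 + 3 + 6 + 2) / 5 = 14/5 = 2.8

Step 2 — sample variances and covariances s[i,j] = (1/(n-1)) · Σ_k (x_{k,i} - mean_i) · (x_{k,j} - mean_j), with n-1 = 4:
  s[X,X] = ((-1)·(-1) + (-4)·(-4) + (3)·(3) + (1)·(1) + (1)·(1)) / 4 = 28/4 = 7
  s[X,Y] = ((-1)·(1.4) + (-4)·(-4.6) + (3)·(0.4) + (1)·(1.4) + (1)·(1.4)) / 4 = 21/4 = 5.25
  s[X,Z] = ((-1)·(-1.8) + (-4)·(-0.8) + (3)·(0.2) + (1)·(3.2) + (1)·(-0.8)) / 4 = 8/4 = 2
  s[Y,Y] = ((1.4)·(1.4) + (-4.6)·(-4.6) + (0.4)·(0.4) + (1.4)·(1.4) + (1.4)·(1.4)) / 4 = 27.2/4 = 6.8
  s[Y,Z] = ((1.4)·(-1.8) + (-4.6)·(-0.8) + (0.4)·(0.2) + (1.4)·(3.2) + (1.4)·(-0.8)) / 4 = 4.6/4 = 1.15
  s[Z,Z] = ((-1.8)·(-1.8) + (-0.8)·(-0.8) + (0.2)·(0.2) + (3.2)·(3.2) + (-0.8)·(-0.8)) / 4 = 14.8/4 = 3.7
  Sample standard deviations s_i = √(s[i,i]):
  s(X) = √(7) = 2.6458
  s(Y) = √(6.8) = 2.6077
  s(Z) = √(3.7) = 1.9235

Step 3 — r_{ij} = s_{ij} / (s_i · s_j):
  r[X,X] = 1 (diagonal).
  r[X,Y] = 5.25 / (2.6458 · 2.6077) = 5.25 / 6.8993 = 0.7609
  r[X,Z] = 2 / (2.6458 · 1.9235) = 2 / 5.0892 = 0.393
  r[Y,Y] = 1 (diagonal).
  r[Y,Z] = 1.15 / (2.6077 · 1.9235) = 1.15 / 5.016 = 0.2293
  r[Z,Z] = 1 (diagonal).

R is symmetric with unit diagonal. Assembling:

R = [[1, 0.7609, 0.393],
 [0.7609, 1, 0.2293],
 [0.393, 0.2293, 1]]


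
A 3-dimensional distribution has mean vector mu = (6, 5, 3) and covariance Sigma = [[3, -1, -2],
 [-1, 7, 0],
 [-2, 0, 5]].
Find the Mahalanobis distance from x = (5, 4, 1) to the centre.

Step 1 — centre the observation: (x - mu) = (-1, -1, -2).

Step 2 — invert Sigma (cofactor / det for 3×3, or solve directly):
  Sigma^{-1} = [[0.4861, 0.0694, 0.1944],
 [0.0694, 0.1528, 0.0278],
 [0.1944, 0.0278, 0.2778]].

Step 3 — form the quadratic (x - mu)^T · Sigma^{-1} · (x - mu):
  Sigma^{-1} · (x - mu) = (-0.9444, -0.2778, -0.7778).
  (x - mu)^T · [Sigma^{-1} · (x - mu)] = (-1)·(-0.9444) + (-1)·(-0.2778) + (-2)·(-0.7778) = 2.7778.

Step 4 — take square root: d = √(2.7778) ≈ 1.6667.

d(x, mu) = √(2.7778) ≈ 1.6667


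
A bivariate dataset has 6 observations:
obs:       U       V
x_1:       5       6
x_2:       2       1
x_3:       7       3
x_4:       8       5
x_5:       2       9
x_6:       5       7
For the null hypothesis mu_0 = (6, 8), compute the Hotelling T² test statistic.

Step 1 — sample mean vector:
  mean(U) = (5 + 2 + 7 + 8 + 2 + 5) / 6 = 29/6 = 4.8333
  mean(V) = (6 + 1 + 3 + 5 + 9 + 7) / 6 = 31/6 = 5.1667
  x̄ = (4.8333, 5.1667),  deviation x̄ - mu_0 = (4.8333, 5.1667) - (6, 8) = (-1.1667, -2.8333).

Step 2 — sample covariance matrix, S[i,j] = (1/(n-1)) · Σ_k (x_{k,i} - mean_i) · (x_{k,j} - mean_j), divisor n-1 = 5:
  S[U,U] = ((0.1667)·(0.1667) + (-2.8333)·(-2.8333) + (2.1667)·(2.1667) + (3.1667)·(3.1667) + (-2.8333)·(-2.8333) + (0.1667)·(0.1667)) / 5 = 30.8333/5 = 6.1667
  S[U,V] = ((0.1667)·(0.8333) + (-2.8333)·(-4.1667) + (2.1667)·(-2.1667) + (3.1667)·(-0.1667) + (-2.8333)·(3.8333) + (0.1667)·(1.8333)) / 5 = -3.8333/5 = -0.7667
  S[V,V] = ((0.8333)·(0.8333) + (-4.1667)·(-4.1667) + (-2.1667)·(-2.1667) + (-0.1667)·(-0.1667) + (3.8333)·(3.8333) + (1.8333)·(1.8333)) / 5 = 40.8333/5 = 8.1667
  S = [[6.1667, -0.7667],
 [-0.7667, 8.1667]].

Step 3 — invert S. det(S) = 6.1667·8.1667 - (-0.7667)² = 49.7733.
  S^{-1} = (1/det) · [[d, -b], [-b, a]] = [[0.1641, 0.0154],
 [0.0154, 0.1239]].

Step 4 — quadratic form (x̄ - mu_0)^T · S^{-1} · (x̄ - mu_0):
  S^{-1} · (x̄ - mu_0) = (-0.2351, -0.369),
  (x̄ - mu_0)^T · [...] = (-1.1667)·(-0.2351) + (-2.8333)·(-0.369) = 1.3198.

Step 5 — scale by n: T² = 6 · 1.3198 = 7.9186.

T² ≈ 7.9186


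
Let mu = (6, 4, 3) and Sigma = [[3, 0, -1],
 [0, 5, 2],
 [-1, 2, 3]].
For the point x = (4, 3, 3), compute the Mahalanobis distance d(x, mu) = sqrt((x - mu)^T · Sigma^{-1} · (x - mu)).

Step 1 — centre the observation: (x - mu) = (-2, -1, 0).

Step 2 — invert Sigma (cofactor / det for 3×3, or solve directly):
  Sigma^{-1} = [[0.3929, -0.0714, 0.1786],
 [-0.0714, 0.2857, -0.2143],
 [0.1786, -0.2143, 0.5357]].

Step 3 — form the quadratic (x - mu)^T · Sigma^{-1} · (x - mu):
  Sigma^{-1} · (x - mu) = (-0.7143, -0.1429, -0.1429).
  (x - mu)^T · [Sigma^{-1} · (x - mu)] = (-2)·(-0.7143) + (-1)·(-0.1429) + (0)·(-0.1429) = 1.5714.

Step 4 — take square root: d = √(1.5714) ≈ 1.2536.

d(x, mu) = √(1.5714) ≈ 1.2536


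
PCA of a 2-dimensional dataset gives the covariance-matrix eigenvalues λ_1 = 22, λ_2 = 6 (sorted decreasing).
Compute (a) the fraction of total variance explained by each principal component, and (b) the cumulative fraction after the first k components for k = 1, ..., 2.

Step 1 — total variance = trace(Sigma) = Σ λ_i = 22 + 6 = 28.

Step 2 — fraction explained by component i = λ_i / Σ λ:
  PC1: 22/28 = 0.7857
  PC2: 6/28 = 0.2143

Step 3 — cumulative fraction after k components = (λ_1 + ... + λ_k) / Σ λ:
  k = 1: 22/28 = 0.7857
  k = 2: (22 + 6)/28 = 28/28 = 1

Summary (fraction, with percent):

explained: PC1 0.7857 (78.57%), PC2 0.2143 (21.43%);  cumulative: 0.7857, 1


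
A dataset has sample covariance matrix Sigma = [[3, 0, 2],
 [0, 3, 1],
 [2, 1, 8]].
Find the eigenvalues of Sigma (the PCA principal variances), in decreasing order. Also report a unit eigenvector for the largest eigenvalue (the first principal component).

Step 1 — characteristic polynomial p(λ) = det(λI - Sigma) = λ³ - tr·λ² + c_1·λ - det, where tr = trace, c_1 = sum of the principal 2×2 minors, det = det(Sigma):
  tr = 3 + 3 + 8 = 14,
  c_1 = (3·3 - (0)²) + (3·8 - (2)²) + (3·8 - (1)²) = 9 + 20 + 23 = 52,
  det = 3·(3·8 - (1)²) - (0)·((0)·8 - (1)·(2)) + (2)·((0)·(1) - 3·(2)) = 3·(23) - (0)·(-2) + (2)·(-6) = 57.
  So p(λ) = λ³ - 14λ² + 52λ - 57.
Step 2 — look for an integer root (rational root theorem: any rational root is an integer divisor of 57). Testing λ = 3:
  p(3) = 27 - 126 + 156 - 57 = 0  ✓
  Dividing out (λ - 3): p(λ) = (λ - 3)(λ² - 11λ + 19).
Step 3 — remaining eigenvalues from the quadratic λ² - 11λ + 19 = 0:
  Δ = 11² - 4·19 = 121 - 76 = 45,  λ = (11 ± √45)/2 = (11 ± 6.7082)/2 ≈ 8.8541 or 2.1459.
  Sorted: λ_1 = 8.8541,  λ_2 = 3,  λ_3 = 2.1459  (check: sum = 14 = tr ✓).

Step 4 — unit eigenvector for λ_1 ≈ 8.8541: v spans the null space of (Sigma - λ_1 I), whose rows are
  r_1 = (-5.8541, 0, 2),  r_2 = (0, -5.8541, 1),  r_3 = (2, 1, -0.8541).
  v is orthogonal to every row, so take v ∝ r_1 × r_2 = ((0)·(1) - (2)·(-5.8541), (2)·(0) - (-5.8541)·(1), (-5.8541)·(-5.8541) - (0)·(0)) ≈ (11.7082, 5.8541, 34.2705).
  Let u = (11.7082, 5.8541, 34.2705).
  ||u|| = √((11.7082)² + (5.8541)² + (34.2705)²) = √(1345.8204) ≈ 36.6854,  v_1 = u/||u|| ≈ (0.3192, 0.1596, 0.9342) (||v_1|| = 1).

λ_1 = 8.8541,  λ_2 = 3,  λ_3 = 2.1459;  v_1 ≈ (0.3192, 0.1596, 0.9342)


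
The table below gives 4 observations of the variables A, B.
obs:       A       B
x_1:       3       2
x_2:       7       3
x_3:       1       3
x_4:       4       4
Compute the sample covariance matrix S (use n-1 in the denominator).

Step 1 — column means:
  mean(A) = (3 + 7 + 1 + 4) / 4 = 15/4 = 3.75
  mean(B) = (2 + 3 + 3 + 4) / 4 = 12/4 = 3

Step 2 — sample covariance S[i,j] = (1/(n-1)) · Σ_k (x_{k,i} - mean_i) · (x_{k,j} - mean_j), with n-1 = 3.
  S[A,A] = ((-0.75)·(-0.75) + (3.25)·(3.25) + (-2.75)·(-2.75) + (0.25)·(0.25)) / 3 = 18.75/3 = 6.25
  S[A,B] = ((-0.75)·(-1) + (3.25)·(0) + (-2.75)·(0) + (0.25)·(1)) / 3 = 1/3 = 0.3333
  S[B,B] = ((-1)·(-1) + (0)·(0) + (0)·(0) + (1)·(1)) / 3 = 2/3 = 0.6667

S is symmetric (S[j,i] = S[i,j]). Assembling:

S = [[6.25, 0.3333],
 [0.3333, 0.6667]]
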